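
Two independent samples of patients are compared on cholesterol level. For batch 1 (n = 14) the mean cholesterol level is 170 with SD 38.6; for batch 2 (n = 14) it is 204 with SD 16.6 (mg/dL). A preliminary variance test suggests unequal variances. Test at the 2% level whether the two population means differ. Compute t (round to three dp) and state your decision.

t = -3.028; reject H0

Let group 1 = batch 1, group 2 = batch 2. H0: μ_1 = μ_2; H1: μ_1 ≠ μ_2 (Welch's two-sample t-test, two-sided).
t = (x̄_1 − x̄_2)/√(s_1²/n_1 + s_2²/n_2) = (170 − 204)/√(38.6²/14 + 16.6²/14) = -3.028
Welch–Satterthwaite df ≈ 17.65
Two-sided p-value ≈ 0.0074
Since p ≈ 0.0074 < α = 0.02, reject H0; the evidence is statistically significant.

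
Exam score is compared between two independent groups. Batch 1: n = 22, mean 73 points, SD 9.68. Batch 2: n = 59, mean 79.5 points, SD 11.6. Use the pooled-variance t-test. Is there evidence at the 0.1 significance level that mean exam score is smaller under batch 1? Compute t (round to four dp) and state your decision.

Let group 1 = batch 1, group 2 = batch 2. H0: μ_1 = μ_2; H1: μ_1 < μ_2 (two-sample pooled-variance t-test, left-tailed).
s_p² = [(22−1)·9.68² + (59−1)·11.6²]/(22+59−2) = 123.699
t = (73 − 79.5)/√[123.699·(1/22 + 1/59)] = -2.3395
df = n₁ + n₂ − 2 = 79
p-value = P(T ≤ -2.3395) ≈ 0.0109
Since p ≈ 0.0109 < α = 0.1, reject H0; the data support H1.

t = -2.3395; reject H0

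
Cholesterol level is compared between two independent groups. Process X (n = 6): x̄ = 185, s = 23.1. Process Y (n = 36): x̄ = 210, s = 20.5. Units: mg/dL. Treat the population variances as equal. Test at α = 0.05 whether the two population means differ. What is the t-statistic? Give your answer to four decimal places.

Let group 1 = process X, group 2 = process Y. H0: μ_1 = μ_2; H1: μ_1 ≠ μ_2 (two-sample pooled-variance t-test, two-sided).
s_p² = [(6−1)·23.1² + (36−1)·20.5²]/(6+36−2) = 434.42
t = (185 − 210)/√[434.42·(1/6 + 1/36)] = -2.7201
df = n₁ + n₂ − 2 = 40
Two-sided p-value ≈ 0.0096
Since p ≈ 0.0096 < α = 0.05, reject H0; the evidence is statistically significant.

-2.7201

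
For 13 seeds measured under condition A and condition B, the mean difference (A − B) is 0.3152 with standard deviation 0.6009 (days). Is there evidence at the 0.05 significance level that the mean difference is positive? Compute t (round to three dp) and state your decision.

t = 1.891; reject H0

H0: μ_d = 0; H1: μ_d > 0 (paired t-test on the differences, right-tailed).
t = d̄/(s_d/√n) = 0.3152/(0.6009/√13) = 1.891
df = n − 1 = 12
p-value = P(T ≥ 1.891) ≈ 0.041
Since p ≈ 0.041 < α = 0.05, reject H0; the data support H1.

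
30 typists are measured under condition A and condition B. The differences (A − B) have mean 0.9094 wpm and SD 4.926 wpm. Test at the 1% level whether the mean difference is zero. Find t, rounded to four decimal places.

H0: μ_d = 0; H1: μ_d ≠ 0 (paired t-test on the differences, two-sided).
t = d̄/(s_d/√n) = 0.9094/(4.926/√30) = 1.0112
df = n − 1 = 29
Two-sided p-value ≈ 0.320
Since p ≈ 0.320 > α = 0.01, fail to reject H0; the evidence is not statistically significant.

1.0112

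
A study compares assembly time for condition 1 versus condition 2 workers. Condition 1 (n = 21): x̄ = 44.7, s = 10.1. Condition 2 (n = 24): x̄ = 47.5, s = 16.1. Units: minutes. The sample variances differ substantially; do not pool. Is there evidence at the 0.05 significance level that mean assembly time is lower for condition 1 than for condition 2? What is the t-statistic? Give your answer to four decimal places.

-0.7076

Let group 1 = condition 1, group 2 = condition 2. H0: μ_1 = μ_2; H1: μ_1 < μ_2 (Welch's two-sample t-test, left-tailed).
t = (x̄_1 − x̄_2)/√(s_1²/n_1 + s_2²/n_2) = (44.7 − 47.5)/√(10.1²/21 + 16.1²/24) = -0.7076
Welch–Satterthwaite df ≈ 39.22
p-value = P(T ≤ -0.7076) ≈ 0.242
Since p ≈ 0.242 > α = 0.05, fail to reject H0; the data do not provide sufficient evidence against H0.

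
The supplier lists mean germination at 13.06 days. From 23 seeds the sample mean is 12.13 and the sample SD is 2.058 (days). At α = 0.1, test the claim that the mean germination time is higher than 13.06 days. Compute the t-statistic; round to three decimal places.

H0: μ = 13.06; H1: μ > 13.06 (one-sample t-test, right-tailed).
t = (x̄ − μ₀)/(s/√n) = (12.13 − 13.06)/(2.058/√23) = -2.167
df = n − 1 = 22
p-value = P(T ≥ -2.167) ≈ 0.979
Since p ≈ 0.979 > α = 0.1, fail to reject H0; the data do not provide sufficient evidence against H0.

-2.167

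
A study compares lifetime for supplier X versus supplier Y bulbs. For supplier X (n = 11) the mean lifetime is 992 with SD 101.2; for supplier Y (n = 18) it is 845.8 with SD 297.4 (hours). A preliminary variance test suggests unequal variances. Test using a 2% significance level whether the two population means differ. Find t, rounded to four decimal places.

Let group 1 = supplier X, group 2 = supplier Y. H0: μ_1 = μ_2; H1: μ_1 ≠ μ_2 (Welch's two-sample t-test, two-sided).
t = (x̄_1 − x̄_2)/√(s_1²/n_1 + s_2²/n_2) = (992 − 845.8)/√(101.2²/11 + 297.4²/18) = 1.9123
Welch–Satterthwaite df ≈ 22.67
Two-sided p-value ≈ 0.069
Since p ≈ 0.069 > α = 0.02, fail to reject H0; the evidence is not statistically significant.

1.9123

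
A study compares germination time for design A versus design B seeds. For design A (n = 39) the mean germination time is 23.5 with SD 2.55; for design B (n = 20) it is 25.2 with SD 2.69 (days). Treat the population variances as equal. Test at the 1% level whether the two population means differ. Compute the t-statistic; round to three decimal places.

-2.380

Let group 1 = design A, group 2 = design B. H0: μ_1 = μ_2; H1: μ_1 ≠ μ_2 (two-sample pooled-variance t-test, two-sided).
s_p² = [(39−1)·2.55² + (20−1)·2.69²]/(39+20−2) = 6.74703
t = (23.5 − 25.2)/√[6.74703·(1/39 + 1/20)] = -2.380
df = n₁ + n₂ − 2 = 57
Two-sided p-value ≈ 0.021
Since p ≈ 0.021 > α = 0.01, fail to reject H0; the data do not provide sufficient evidence against H0.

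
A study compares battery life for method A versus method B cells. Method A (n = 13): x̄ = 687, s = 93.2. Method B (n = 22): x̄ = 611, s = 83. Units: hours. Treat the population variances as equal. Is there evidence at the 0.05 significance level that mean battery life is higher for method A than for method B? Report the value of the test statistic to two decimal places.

2.50

Let group 1 = method A, group 2 = method B. H0: μ_1 = μ_2; H1: μ_1 > μ_2 (two-sample pooled-variance t-test, right-tailed).
s_p² = [(13−1)·93.2² + (22−1)·83²]/(13+22−2) = 7542.54
t = (687 − 611)/√[7542.54·(1/13 + 1/22)] = 2.50
df = n₁ + n₂ − 2 = 33
p-value = P(T ≥ 2.50) ≈ 0.009
Since p ≈ 0.009 < α = 0.05, reject H0; the evidence is statistically significant.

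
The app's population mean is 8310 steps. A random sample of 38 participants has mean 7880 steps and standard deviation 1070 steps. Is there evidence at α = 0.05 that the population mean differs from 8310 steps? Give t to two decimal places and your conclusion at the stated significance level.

H0: μ = 8310; H1: μ ≠ 8310 (one-sample t-test, two-sided).
t = (x̄ − μ₀)/(s/√n) = (7880 − 8310)/(1070/√38) = -2.48
df = n − 1 = 37
Two-sided p-value ≈ 0.018
Since p ≈ 0.018 < α = 0.05, reject H0; the evidence is statistically significant.

t = -2.48; reject H0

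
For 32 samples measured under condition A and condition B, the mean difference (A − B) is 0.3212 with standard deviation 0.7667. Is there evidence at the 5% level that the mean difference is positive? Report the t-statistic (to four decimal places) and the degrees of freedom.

t = 2.3699, df = 31

H0: μ_d = 0; H1: μ_d > 0 (paired t-test on the differences, right-tailed).
t = d̄/(s_d/√n) = 0.3212/(0.7667/√32) = 2.3699
df = n − 1 = 31
p-value = P(T ≥ 2.3699) ≈ 0.012
Since p ≈ 0.012 < α = 0.05, reject H0; the evidence is statistically significant.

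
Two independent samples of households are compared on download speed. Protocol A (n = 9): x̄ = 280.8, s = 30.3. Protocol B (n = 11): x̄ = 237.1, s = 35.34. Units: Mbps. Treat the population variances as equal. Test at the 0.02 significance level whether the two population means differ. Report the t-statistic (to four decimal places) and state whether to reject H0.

t = 2.9290; reject H0

Let group 1 = protocol A, group 2 = protocol B. H0: μ_1 = μ_2; H1: μ_1 ≠ μ_2 (two-sample pooled-variance t-test, two-sided).
s_p² = [(9−1)·30.3² + (11−1)·35.34²]/(9+11−2) = 1101.88
t = (280.8 − 237.1)/√[1101.88·(1/9 + 1/11)] = 2.9290
df = n₁ + n₂ − 2 = 18
Two-sided p-value ≈ 0.009
Since p ≈ 0.009 < α = 0.02, reject H0; the evidence is statistically significant.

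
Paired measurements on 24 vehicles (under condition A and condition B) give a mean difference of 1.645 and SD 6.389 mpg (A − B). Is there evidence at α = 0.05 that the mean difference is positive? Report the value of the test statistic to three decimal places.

H0: μ_d = 0; H1: μ_d > 0 (paired t-test on the differences, right-tailed).
t = d̄/(s_d/√n) = 1.645/(6.389/√24) = 1.261
df = n − 1 = 23
p-value = P(T ≥ 1.261) ≈ 0.1099
Since p ≈ 0.1099 > α = 0.05, fail to reject H0; the data do not provide sufficient evidence against H0.

1.261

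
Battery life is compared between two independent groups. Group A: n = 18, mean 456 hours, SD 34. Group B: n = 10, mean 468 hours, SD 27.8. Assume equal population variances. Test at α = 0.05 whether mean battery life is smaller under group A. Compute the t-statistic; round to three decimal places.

Let group 1 = group A, group 2 = group B. H0: μ_1 = μ_2; H1: μ_1 < μ_2 (two-sample pooled-variance t-test, left-tailed).
s_p² = [(18−1)·34² + (10−1)·27.8²]/(18+10−2) = 1023.37
t = (456 − 468)/√[1023.37·(1/18 + 1/10)] = -0.951
df = n₁ + n₂ − 2 = 26
p-value = P(T ≤ -0.951) ≈ 0.1752
Since p ≈ 0.1752 > α = 0.05, fail to reject H0; the evidence is not statistically significant.

-0.951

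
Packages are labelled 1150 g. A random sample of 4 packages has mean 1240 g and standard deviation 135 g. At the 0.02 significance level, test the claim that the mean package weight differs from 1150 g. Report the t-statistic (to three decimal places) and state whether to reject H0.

t = 1.333; fail to reject H0

H0: μ = 1150; H1: μ ≠ 1150 (one-sample t-test, two-sided).
t = (x̄ − μ₀)/(s/√n) = (1240 − 1150)/(135/√4) = 1.333
df = n − 1 = 3
Two-sided p-value ≈ 0.2746
Since p ≈ 0.2746 > α = 0.02, fail to reject H0; the data do not provide sufficient evidence against H0.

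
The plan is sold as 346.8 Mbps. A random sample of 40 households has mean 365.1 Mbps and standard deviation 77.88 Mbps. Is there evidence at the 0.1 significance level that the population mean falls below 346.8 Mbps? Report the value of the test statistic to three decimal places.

H0: μ = 346.8; H1: μ < 346.8 (one-sample t-test, left-tailed).
t = (x̄ − μ₀)/(s/√n) = (365.1 − 346.8)/(77.88/√40) = 1.486
df = n − 1 = 39
p-value = P(T ≤ 1.486) ≈ 0.927
Since p ≈ 0.927 > α = 0.1, fail to reject H0; the data do not provide sufficient evidence against H0.

1.486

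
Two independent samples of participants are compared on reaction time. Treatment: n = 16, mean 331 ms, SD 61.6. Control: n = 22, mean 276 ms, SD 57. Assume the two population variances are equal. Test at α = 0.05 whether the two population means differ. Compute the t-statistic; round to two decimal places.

Let group 1 = treatment, group 2 = control. H0: μ_1 = μ_2; H1: μ_1 ≠ μ_2 (two-sample pooled-variance t-test, two-sided).
s_p² = [(16−1)·61.6² + (22−1)·57²]/(16+22−2) = 3476.32
t = (331 − 276)/√[3476.32·(1/16 + 1/22)] = 2.84
df = n₁ + n₂ − 2 = 36
Two-sided p-value ≈ 0.007
Since p ≈ 0.007 < α = 0.05, reject H0; the data support H1.

2.84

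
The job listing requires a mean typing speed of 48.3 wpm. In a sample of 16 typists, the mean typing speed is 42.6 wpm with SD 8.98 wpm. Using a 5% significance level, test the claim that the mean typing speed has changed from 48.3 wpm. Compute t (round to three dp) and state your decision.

H0: μ = 48.3; H1: μ ≠ 48.3 (one-sample t-test, two-sided).
t = (x̄ − μ₀)/(s/√n) = (42.6 − 48.3)/(8.98/√16) = -2.539
df = n − 1 = 15
Two-sided p-value ≈ 0.0227
Since p ≈ 0.0227 < α = 0.05, reject H0; the evidence is statistically significant.

t = -2.539; reject H0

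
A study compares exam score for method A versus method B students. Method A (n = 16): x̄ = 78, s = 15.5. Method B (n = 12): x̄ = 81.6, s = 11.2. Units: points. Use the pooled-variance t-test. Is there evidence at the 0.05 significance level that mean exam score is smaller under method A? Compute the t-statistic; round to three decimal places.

Let group 1 = method A, group 2 = method B. H0: μ_1 = μ_2; H1: μ_1 < μ_2 (two-sample pooled-variance t-test, left-tailed).
s_p² = [(16−1)·15.5² + (12−1)·11.2²]/(16+12−2) = 191.677
t = (78 − 81.6)/√[191.677·(1/16 + 1/12)] = -0.681
df = n₁ + n₂ − 2 = 26
p-value = P(T ≤ -0.681) ≈ 0.2510
Since p ≈ 0.2510 > α = 0.05, fail to reject H0; the data do not provide sufficient evidence against H0.

-0.681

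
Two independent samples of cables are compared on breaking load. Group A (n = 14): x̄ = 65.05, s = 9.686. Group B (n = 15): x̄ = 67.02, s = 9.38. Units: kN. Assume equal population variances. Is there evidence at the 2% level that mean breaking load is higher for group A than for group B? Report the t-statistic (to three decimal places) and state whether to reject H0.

Let group 1 = group A, group 2 = group B. H0: μ_1 = μ_2; H1: μ_1 > μ_2 (two-sample pooled-variance t-test, right-tailed).
s_p² = [(14−1)·9.686² + (15−1)·9.38²]/(14+15−2) = 90.7935
t = (65.05 − 67.02)/√[90.7935·(1/14 + 1/15)] = -0.556
df = n₁ + n₂ − 2 = 27
p-value = P(T ≥ -0.556) ≈ 0.7087
Since p ≈ 0.7087 > α = 0.02, fail to reject H0; the evidence is not statistically significant.

t = -0.556; fail to reject H0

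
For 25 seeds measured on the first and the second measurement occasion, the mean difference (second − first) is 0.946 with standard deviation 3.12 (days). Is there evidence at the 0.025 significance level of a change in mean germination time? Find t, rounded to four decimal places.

H0: μ_d = 0; H1: μ_d ≠ 0 (paired t-test on the differences, two-sided).
t = d̄/(s_d/√n) = 0.946/(3.12/√25) = 1.5160
df = n − 1 = 24
Two-sided p-value ≈ 0.1426
Since p ≈ 0.1426 > α = 0.025, fail to reject H0; the evidence is not statistically significant.

1.5160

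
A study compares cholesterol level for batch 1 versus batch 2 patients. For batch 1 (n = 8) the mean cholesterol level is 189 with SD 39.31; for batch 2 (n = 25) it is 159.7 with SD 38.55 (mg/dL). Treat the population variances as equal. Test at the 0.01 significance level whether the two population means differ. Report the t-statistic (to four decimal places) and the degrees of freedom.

Let group 1 = batch 1, group 2 = batch 2. H0: μ_1 = μ_2; H1: μ_1 ≠ μ_2 (two-sample pooled-variance t-test, two-sided).
s_p² = [(8−1)·39.31² + (25−1)·38.55²]/(8+25−2) = 1499.46
t = (189 − 159.7)/√[1499.46·(1/8 + 1/25)] = 1.8628
df = n₁ + n₂ − 2 = 31
Two-sided p-value ≈ 0.072
Since p ≈ 0.072 > α = 0.01, fail to reject H0; the data do not provide sufficient evidence against H0.

t = 1.8628, df = 31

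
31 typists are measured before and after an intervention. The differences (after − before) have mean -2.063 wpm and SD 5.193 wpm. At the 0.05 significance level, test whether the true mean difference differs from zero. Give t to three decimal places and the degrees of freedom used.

H0: μ_d = 0; H1: μ_d ≠ 0 (paired t-test on the differences, two-sided).
t = d̄/(s_d/√n) = -2.063/(5.193/√31) = -2.212
df = n − 1 = 30
Two-sided p-value ≈ 0.035
Since p ≈ 0.035 < α = 0.05, reject H0; the evidence is statistically significant.

t = -2.212, df = 30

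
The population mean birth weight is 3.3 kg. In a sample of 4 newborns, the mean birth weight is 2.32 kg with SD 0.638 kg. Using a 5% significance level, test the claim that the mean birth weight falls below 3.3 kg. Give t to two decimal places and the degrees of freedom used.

t = -3.07, df = 3

H0: μ = 3.3; H1: μ < 3.3 (one-sample t-test, left-tailed).
t = (x̄ − μ₀)/(s/√n) = (2.32 − 3.3)/(0.638/√4) = -3.07
df = n − 1 = 3
p-value = P(T ≤ -3.07) ≈ 0.0272
Since p ≈ 0.0272 < α = 0.05, reject H0; the evidence is statistically significant.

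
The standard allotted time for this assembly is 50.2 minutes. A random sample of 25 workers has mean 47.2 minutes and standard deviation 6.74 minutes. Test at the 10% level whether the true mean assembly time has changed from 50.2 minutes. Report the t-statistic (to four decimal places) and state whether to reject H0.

H0: μ = 50.2; H1: μ ≠ 50.2 (one-sample t-test, two-sided).
t = (x̄ − μ₀)/(s/√n) = (47.2 − 50.2)/(6.74/√25) = -2.2255
df = n − 1 = 24
Two-sided p-value ≈ 0.0357
Since p ≈ 0.0357 < α = 0.1, reject H0; the evidence is statistically significant.

t = -2.2255; reject H0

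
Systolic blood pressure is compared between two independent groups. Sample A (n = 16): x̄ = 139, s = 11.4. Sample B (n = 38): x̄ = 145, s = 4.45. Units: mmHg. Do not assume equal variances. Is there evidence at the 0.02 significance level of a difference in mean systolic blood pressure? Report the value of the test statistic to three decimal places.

Let group 1 = sample A, group 2 = sample B. H0: μ_1 = μ_2; H1: μ_1 ≠ μ_2 (Welch's two-sample t-test, two-sided).
t = (x̄_1 − x̄_2)/√(s_1²/n_1 + s_2²/n_2) = (139 − 145)/√(11.4²/16 + 4.45²/38) = -2.041
Welch–Satterthwaite df ≈ 16.96
Two-sided p-value ≈ 0.057
Since p ≈ 0.057 > α = 0.02, fail to reject H0; the evidence is not statistically significant.

-2.041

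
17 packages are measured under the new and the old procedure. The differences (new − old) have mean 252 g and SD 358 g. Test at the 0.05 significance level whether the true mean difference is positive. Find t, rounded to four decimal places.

2.9023

H0: μ_d = 0; H1: μ_d > 0 (paired t-test on the differences, right-tailed).
t = d̄/(s_d/√n) = 252/(358/√17) = 2.9023
df = n − 1 = 16
p-value = P(T ≥ 2.9023) ≈ 0.005
Since p ≈ 0.005 < α = 0.05, reject H0; the data support H1.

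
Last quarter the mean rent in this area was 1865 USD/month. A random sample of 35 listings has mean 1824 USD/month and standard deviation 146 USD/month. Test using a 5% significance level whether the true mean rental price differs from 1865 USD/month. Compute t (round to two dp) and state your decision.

t = -1.66; fail to reject H0

H0: μ = 1865; H1: μ ≠ 1865 (one-sample t-test, two-sided).
t = (x̄ − μ₀)/(s/√n) = (1824 − 1865)/(146/√35) = -1.66
df = n − 1 = 34
Two-sided p-value ≈ 0.106
Since p ≈ 0.106 > α = 0.05, fail to reject H0; the evidence is not statistically significant.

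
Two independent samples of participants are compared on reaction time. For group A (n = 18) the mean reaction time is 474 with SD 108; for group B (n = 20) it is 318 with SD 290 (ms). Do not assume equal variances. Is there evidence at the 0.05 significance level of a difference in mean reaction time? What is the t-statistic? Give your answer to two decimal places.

2.24

Let group 1 = group A, group 2 = group B. H0: μ_1 = μ_2; H1: μ_1 ≠ μ_2 (Welch's two-sample t-test, two-sided).
t = (x̄_1 − x̄_2)/√(s_1²/n_1 + s_2²/n_2) = (474 − 318)/√(108²/18 + 290²/20) = 2.24
Welch–Satterthwaite df ≈ 24.65
Two-sided p-value ≈ 0.0344
Since p ≈ 0.0344 < α = 0.05, reject H0; the evidence is statistically significant.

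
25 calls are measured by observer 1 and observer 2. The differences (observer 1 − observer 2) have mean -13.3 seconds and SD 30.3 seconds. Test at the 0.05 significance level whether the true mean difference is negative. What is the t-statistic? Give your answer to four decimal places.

-2.1947

H0: μ_d = 0; H1: μ_d < 0 (paired t-test on the differences, left-tailed).
t = d̄/(s_d/√n) = -13.3/(30.3/√25) = -2.1947
df = n − 1 = 24
p-value = P(T ≤ -2.1947) ≈ 0.019
Since p ≈ 0.019 < α = 0.05, reject H0; the data support H1.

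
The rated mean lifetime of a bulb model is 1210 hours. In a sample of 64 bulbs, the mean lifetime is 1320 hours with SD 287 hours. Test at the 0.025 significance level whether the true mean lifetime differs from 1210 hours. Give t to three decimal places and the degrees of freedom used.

t = 3.066, df = 63

H0: μ = 1210; H1: μ ≠ 1210 (one-sample t-test, two-sided).
t = (x̄ − μ₀)/(s/√n) = (1320 − 1210)/(287/√64) = 3.066
df = n − 1 = 63
Two-sided p-value ≈ 0.003
Since p ≈ 0.003 < α = 0.025, reject H0; the data support H1.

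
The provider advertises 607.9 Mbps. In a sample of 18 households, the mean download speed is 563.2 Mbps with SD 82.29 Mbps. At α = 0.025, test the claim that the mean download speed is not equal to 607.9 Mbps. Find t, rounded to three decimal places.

H0: μ = 607.9; H1: μ ≠ 607.9 (one-sample t-test, two-sided).
t = (x̄ − μ₀)/(s/√n) = (563.2 − 607.9)/(82.29/√18) = -2.305
df = n − 1 = 17
Two-sided p-value ≈ 0.0341
Since p ≈ 0.0341 > α = 0.025, fail to reject H0; the data do not provide sufficient evidence against H0.

-2.305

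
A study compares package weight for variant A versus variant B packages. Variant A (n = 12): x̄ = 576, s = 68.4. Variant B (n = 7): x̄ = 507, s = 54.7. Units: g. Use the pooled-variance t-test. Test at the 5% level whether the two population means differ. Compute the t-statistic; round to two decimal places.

Let group 1 = variant A, group 2 = variant B. H0: μ_1 = μ_2; H1: μ_1 ≠ μ_2 (two-sample pooled-variance t-test, two-sided).
s_p² = [(12−1)·68.4² + (7−1)·54.7²]/(12+7−2) = 4083.34
t = (576 − 507)/√[4083.34·(1/12 + 1/7)] = 2.27
df = n₁ + n₂ − 2 = 17
Two-sided p-value ≈ 0.036
Since p ≈ 0.036 < α = 0.05, reject H0; the evidence is statistically significant.

2.27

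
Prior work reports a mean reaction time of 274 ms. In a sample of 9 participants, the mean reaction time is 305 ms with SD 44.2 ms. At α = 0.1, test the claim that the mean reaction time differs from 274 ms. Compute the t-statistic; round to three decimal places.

2.104

H0: μ = 274; H1: μ ≠ 274 (one-sample t-test, two-sided).
t = (x̄ − μ₀)/(s/√n) = (305 − 274)/(44.2/√9) = 2.104
df = n − 1 = 8
Two-sided p-value ≈ 0.069
Since p ≈ 0.069 < α = 0.1, reject H0; the evidence is statistically significant.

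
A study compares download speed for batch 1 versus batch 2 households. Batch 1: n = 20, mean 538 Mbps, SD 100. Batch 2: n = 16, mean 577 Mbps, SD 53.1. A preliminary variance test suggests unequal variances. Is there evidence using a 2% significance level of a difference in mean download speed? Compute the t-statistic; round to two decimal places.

-1.50

Let group 1 = batch 1, group 2 = batch 2. H0: μ_1 = μ_2; H1: μ_1 ≠ μ_2 (Welch's two-sample t-test, two-sided).
t = (x̄_1 − x̄_2)/√(s_1²/n_1 + s_2²/n_2) = (538 − 577)/√(100²/20 + 53.1²/16) = -1.50
Welch–Satterthwaite df ≈ 30.03
Two-sided p-value ≈ 0.144
Since p ≈ 0.144 > α = 0.02, fail to reject H0; the data do not provide sufficient evidence against H0.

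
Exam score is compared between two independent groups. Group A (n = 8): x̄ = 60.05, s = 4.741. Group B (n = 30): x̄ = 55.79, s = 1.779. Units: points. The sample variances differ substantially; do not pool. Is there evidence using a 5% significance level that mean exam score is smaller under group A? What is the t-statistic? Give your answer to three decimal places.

Let group 1 = group A, group 2 = group B. H0: μ_1 = μ_2; H1: μ_1 < μ_2 (Welch's two-sample t-test, left-tailed).
t = (x̄_1 − x̄_2)/√(s_1²/n_1 + s_2²/n_2) = (60.05 − 55.79)/√(4.741²/8 + 1.779²/30) = 2.495
Welch–Satterthwaite df ≈ 7.53
p-value = P(T ≤ 2.495) ≈ 0.9805
Since p ≈ 0.9805 > α = 0.05, fail to reject H0; the evidence is not statistically significant.

2.495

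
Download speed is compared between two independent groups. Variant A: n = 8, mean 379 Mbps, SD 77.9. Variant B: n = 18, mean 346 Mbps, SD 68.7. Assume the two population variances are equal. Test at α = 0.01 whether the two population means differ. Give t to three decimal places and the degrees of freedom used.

t = 1.086, df = 24

Let group 1 = variant A, group 2 = variant B. H0: μ_1 = μ_2; H1: μ_1 ≠ μ_2 (two-sample pooled-variance t-test, two-sided).
s_p² = [(8−1)·77.9² + (18−1)·68.7²]/(8+18−2) = 5113.07
t = (379 − 346)/√[5113.07·(1/8 + 1/18)] = 1.086
df = n₁ + n₂ − 2 = 24
Two-sided p-value ≈ 0.2882
Since p ≈ 0.2882 > α = 0.01, fail to reject H0; the evidence is not statistically significant.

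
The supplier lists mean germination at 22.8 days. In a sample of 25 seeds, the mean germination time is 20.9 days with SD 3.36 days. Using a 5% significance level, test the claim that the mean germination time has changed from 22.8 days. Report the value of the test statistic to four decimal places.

-2.8274

H0: μ = 22.8; H1: μ ≠ 22.8 (one-sample t-test, two-sided).
t = (x̄ − μ₀)/(s/√n) = (20.9 − 22.8)/(3.36/√25) = -2.8274
df = n − 1 = 24
Two-sided p-value ≈ 0.009
Since p ≈ 0.009 < α = 0.05, reject H0; the evidence is statistically significant.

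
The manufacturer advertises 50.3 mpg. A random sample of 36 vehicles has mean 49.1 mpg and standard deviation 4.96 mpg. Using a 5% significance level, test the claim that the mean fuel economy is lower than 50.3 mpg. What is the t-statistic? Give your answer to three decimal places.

-1.452

H0: μ = 50.3; H1: μ < 50.3 (one-sample t-test, left-tailed).
t = (x̄ − μ₀)/(s/√n) = (49.1 − 50.3)/(4.96/√36) = -1.452
df = n − 1 = 35
p-value = P(T ≤ -1.452) ≈ 0.0778
Since p ≈ 0.0778 > α = 0.05, fail to reject H0; the data do not provide sufficient evidence against H0.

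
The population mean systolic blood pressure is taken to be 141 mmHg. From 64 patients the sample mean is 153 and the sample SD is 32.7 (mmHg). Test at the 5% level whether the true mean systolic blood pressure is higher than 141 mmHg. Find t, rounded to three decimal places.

2.936

H0: μ = 141; H1: μ > 141 (one-sample t-test, right-tailed).
t = (x̄ − μ₀)/(s/√n) = (153 − 141)/(32.7/√64) = 2.936
df = n − 1 = 63
p-value = P(T ≥ 2.936) ≈ 0.0023
Since p ≈ 0.0023 < α = 0.05, reject H0; the data support H1.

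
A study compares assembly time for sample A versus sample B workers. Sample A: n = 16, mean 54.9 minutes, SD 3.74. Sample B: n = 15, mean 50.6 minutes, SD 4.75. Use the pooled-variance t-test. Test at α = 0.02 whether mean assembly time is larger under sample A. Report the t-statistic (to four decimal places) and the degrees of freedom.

Let group 1 = sample A, group 2 = sample B. H0: μ_1 = μ_2; H1: μ_1 > μ_2 (two-sample pooled-variance t-test, right-tailed).
s_p² = [(16−1)·3.74² + (15−1)·4.75²]/(16+15−2) = 18.1272
t = (54.9 − 50.6)/√[18.1272·(1/16 + 1/15)] = 2.8101
df = n₁ + n₂ − 2 = 29
p-value = P(T ≥ 2.8101) ≈ 0.0044
Since p ≈ 0.0044 < α = 0.02, reject H0; the evidence is statistically significant.

t = 2.8101, df = 29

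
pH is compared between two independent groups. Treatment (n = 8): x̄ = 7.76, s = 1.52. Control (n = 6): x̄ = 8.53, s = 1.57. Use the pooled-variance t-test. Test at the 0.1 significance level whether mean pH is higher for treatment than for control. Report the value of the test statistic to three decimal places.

-0.925

Let group 1 = treatment, group 2 = control. H0: μ_1 = μ_2; H1: μ_1 > μ_2 (two-sample pooled-variance t-test, right-tailed).
s_p² = [(8−1)·1.52² + (6−1)·1.57²]/(8+6−2) = 2.37478
t = (7.76 − 8.53)/√[2.37478·(1/8 + 1/6)] = -0.925
df = n₁ + n₂ − 2 = 12
p-value = P(T ≥ -0.925) ≈ 0.8135
Since p ≈ 0.8135 > α = 0.1, fail to reject H0; the data do not provide sufficient evidence against H0.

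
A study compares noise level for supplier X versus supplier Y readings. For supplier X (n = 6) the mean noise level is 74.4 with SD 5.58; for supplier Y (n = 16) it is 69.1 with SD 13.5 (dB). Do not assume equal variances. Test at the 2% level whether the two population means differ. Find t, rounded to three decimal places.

Let group 1 = supplier X, group 2 = supplier Y. H0: μ_1 = μ_2; H1: μ_1 ≠ μ_2 (Welch's two-sample t-test, two-sided).
t = (x̄_1 − x̄_2)/√(s_1²/n_1 + s_2²/n_2) = (74.4 − 69.1)/√(5.58²/6 + 13.5²/16) = 1.302
Welch–Satterthwaite df ≈ 19.59
Two-sided p-value ≈ 0.2082
Since p ≈ 0.2082 > α = 0.02, fail to reject H0; the data do not provide sufficient evidence against H0.

1.302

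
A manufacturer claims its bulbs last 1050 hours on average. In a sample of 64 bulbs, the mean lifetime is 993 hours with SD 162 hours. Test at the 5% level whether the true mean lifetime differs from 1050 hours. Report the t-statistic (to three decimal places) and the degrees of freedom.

t = -2.815, df = 63

H0: μ = 1050; H1: μ ≠ 1050 (one-sample t-test, two-sided).
t = (x̄ − μ₀)/(s/√n) = (993 − 1050)/(162/√64) = -2.815
df = n − 1 = 63
Two-sided p-value ≈ 0.007
Since p ≈ 0.007 < α = 0.05, reject H0; the data support H1.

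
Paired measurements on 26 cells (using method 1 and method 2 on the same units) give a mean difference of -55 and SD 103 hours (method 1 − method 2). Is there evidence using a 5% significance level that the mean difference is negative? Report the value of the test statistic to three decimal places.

H0: μ_d = 0; H1: μ_d < 0 (paired t-test on the differences, left-tailed).
t = d̄/(s_d/√n) = -55/(103/√26) = -2.723
df = n − 1 = 25
p-value = P(T ≤ -2.723) ≈ 0.0058
Since p ≈ 0.0058 < α = 0.05, reject H0; the data support H1.

-2.723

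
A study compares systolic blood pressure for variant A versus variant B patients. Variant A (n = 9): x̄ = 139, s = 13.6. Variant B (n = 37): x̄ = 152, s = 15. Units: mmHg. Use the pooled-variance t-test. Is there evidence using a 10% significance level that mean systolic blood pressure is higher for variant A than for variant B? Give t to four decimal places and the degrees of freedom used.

Let group 1 = variant A, group 2 = variant B. H0: μ_1 = μ_2; H1: μ_1 > μ_2 (two-sample pooled-variance t-test, right-tailed).
s_p² = [(9−1)·13.6² + (37−1)·15²]/(9+37−2) = 217.72
t = (139 − 152)/√[217.72·(1/9 + 1/37)] = -2.3705
df = n₁ + n₂ − 2 = 44
p-value = P(T ≥ -2.3705) ≈ 0.9889
Since p ≈ 0.9889 > α = 0.1, fail to reject H0; the data do not provide sufficient evidence against H0.

t = -2.3705, df = 44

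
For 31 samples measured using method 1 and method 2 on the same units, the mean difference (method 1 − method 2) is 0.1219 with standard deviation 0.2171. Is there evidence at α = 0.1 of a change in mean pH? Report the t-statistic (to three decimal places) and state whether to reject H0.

H0: μ_d = 0; H1: μ_d ≠ 0 (paired t-test on the differences, two-sided).
t = d̄/(s_d/√n) = 0.1219/(0.2171/√31) = 3.126
df = n − 1 = 30
Two-sided p-value ≈ 0.004
Since p ≈ 0.004 < α = 0.1, reject H0; the data support H1.

t = 3.126; reject H0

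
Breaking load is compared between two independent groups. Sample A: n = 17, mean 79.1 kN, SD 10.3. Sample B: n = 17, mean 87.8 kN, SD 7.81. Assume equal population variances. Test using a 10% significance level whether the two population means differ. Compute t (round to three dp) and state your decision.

Let group 1 = sample A, group 2 = sample B. H0: μ_1 = μ_2; H1: μ_1 ≠ μ_2 (two-sample pooled-variance t-test, two-sided).
s_p² = [(17−1)·10.3² + (17−1)·7.81²]/(17+17−2) = 83.5431
t = (79.1 − 87.8)/√[83.5431·(1/17 + 1/17)] = -2.775
df = n₁ + n₂ − 2 = 32
Two-sided p-value ≈ 0.009
Since p ≈ 0.009 < α = 0.1, reject H0; the evidence is statistically significant.

t = -2.775; reject H0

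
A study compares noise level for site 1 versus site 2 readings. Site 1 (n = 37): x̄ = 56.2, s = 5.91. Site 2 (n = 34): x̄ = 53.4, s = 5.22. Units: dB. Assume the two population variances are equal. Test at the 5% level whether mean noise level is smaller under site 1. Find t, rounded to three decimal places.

Let group 1 = site 1, group 2 = site 2. H0: μ_1 = μ_2; H1: μ_1 < μ_2 (two-sample pooled-variance t-test, left-tailed).
s_p² = [(37−1)·5.91² + (34−1)·5.22²]/(37+34−2) = 31.2552
t = (56.2 − 53.4)/√[31.2552·(1/37 + 1/34)] = 2.108
df = n₁ + n₂ − 2 = 69
p-value = P(T ≤ 2.108) ≈ 0.981
Since p ≈ 0.981 > α = 0.05, fail to reject H0; the evidence is not statistically significant.

2.108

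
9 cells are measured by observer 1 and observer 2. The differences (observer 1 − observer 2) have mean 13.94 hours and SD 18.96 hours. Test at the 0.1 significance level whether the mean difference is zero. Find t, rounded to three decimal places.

H0: μ_d = 0; H1: μ_d ≠ 0 (paired t-test on the differences, two-sided).
t = d̄/(s_d/√n) = 13.94/(18.96/√9) = 2.206
df = n − 1 = 8
Two-sided p-value ≈ 0.0585
Since p ≈ 0.0585 < α = 0.1, reject H0; the data support H1.

2.206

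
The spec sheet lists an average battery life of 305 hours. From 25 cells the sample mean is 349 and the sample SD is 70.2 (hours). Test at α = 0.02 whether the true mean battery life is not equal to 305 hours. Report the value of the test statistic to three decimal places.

H0: μ = 305; H1: μ ≠ 305 (one-sample t-test, two-sided).
t = (x̄ − μ₀)/(s/√n) = (349 − 305)/(70.2/√25) = 3.134
df = n − 1 = 24
Two-sided p-value ≈ 0.005
Since p ≈ 0.005 < α = 0.02, reject H0; the data support H1.

3.134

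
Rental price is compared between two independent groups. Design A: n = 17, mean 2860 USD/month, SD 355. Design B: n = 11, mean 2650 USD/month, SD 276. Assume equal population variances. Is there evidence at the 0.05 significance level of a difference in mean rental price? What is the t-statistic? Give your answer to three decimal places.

1.660

Let group 1 = design A, group 2 = design B. H0: μ_1 = μ_2; H1: μ_1 ≠ μ_2 (two-sample pooled-variance t-test, two-sided).
s_p² = [(17−1)·355² + (11−1)·276²]/(17+11−2) = 106852
t = (2860 − 2650)/√[106852·(1/17 + 1/11)] = 1.660
df = n₁ + n₂ − 2 = 26
Two-sided p-value ≈ 0.109
Since p ≈ 0.109 > α = 0.05, fail to reject H0; the data do not provide sufficient evidence against H0.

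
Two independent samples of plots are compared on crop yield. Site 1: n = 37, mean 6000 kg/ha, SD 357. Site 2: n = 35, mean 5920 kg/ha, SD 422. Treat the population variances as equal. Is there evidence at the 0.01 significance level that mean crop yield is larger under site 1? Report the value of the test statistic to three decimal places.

0.870

Let group 1 = site 1, group 2 = site 2. H0: μ_1 = μ_2; H1: μ_1 > μ_2 (two-sample pooled-variance t-test, right-tailed).
s_p² = [(37−1)·357² + (35−1)·422²]/(37+35−2) = 152043
t = (6000 − 5920)/√[152043·(1/37 + 1/35)] = 0.870
df = n₁ + n₂ − 2 = 70
p-value = P(T ≥ 0.870) ≈ 0.194
Since p ≈ 0.194 > α = 0.01, fail to reject H0; the data do not provide sufficient evidence against H0.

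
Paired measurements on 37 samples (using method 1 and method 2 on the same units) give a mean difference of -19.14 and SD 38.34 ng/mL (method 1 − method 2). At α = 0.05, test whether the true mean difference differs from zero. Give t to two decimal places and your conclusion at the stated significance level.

t = -3.04; reject H0

H0: μ_d = 0; H1: μ_d ≠ 0 (paired t-test on the differences, two-sided).
t = d̄/(s_d/√n) = -19.14/(38.34/√37) = -3.04
df = n − 1 = 36
Two-sided p-value ≈ 0.004
Since p ≈ 0.004 < α = 0.05, reject H0; the evidence is statistically significant.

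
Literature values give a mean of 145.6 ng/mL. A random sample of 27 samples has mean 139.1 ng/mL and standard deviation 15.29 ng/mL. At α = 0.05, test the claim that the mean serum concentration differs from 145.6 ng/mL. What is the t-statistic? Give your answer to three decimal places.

H0: μ = 145.6; H1: μ ≠ 145.6 (one-sample t-test, two-sided).
t = (x̄ − μ₀)/(s/√n) = (139.1 − 145.6)/(15.29/√27) = -2.209
df = n − 1 = 26
Two-sided p-value ≈ 0.036
Since p ≈ 0.036 < α = 0.05, reject H0; the data support H1.

-2.209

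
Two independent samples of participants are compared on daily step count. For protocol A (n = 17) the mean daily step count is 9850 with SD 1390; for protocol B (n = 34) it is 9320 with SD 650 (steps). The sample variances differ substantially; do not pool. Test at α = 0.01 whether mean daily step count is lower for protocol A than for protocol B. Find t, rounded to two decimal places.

Let group 1 = protocol A, group 2 = protocol B. H0: μ_1 = μ_2; H1: μ_1 < μ_2 (Welch's two-sample t-test, left-tailed).
t = (x̄_1 − x̄_2)/√(s_1²/n_1 + s_2²/n_2) = (9850 − 9320)/√(1390²/17 + 650²/34) = 1.49
Welch–Satterthwaite df ≈ 19.58
p-value = P(T ≤ 1.49) ≈ 0.924
Since p ≈ 0.924 > α = 0.01, fail to reject H0; the data do not provide sufficient evidence against H0.

1.49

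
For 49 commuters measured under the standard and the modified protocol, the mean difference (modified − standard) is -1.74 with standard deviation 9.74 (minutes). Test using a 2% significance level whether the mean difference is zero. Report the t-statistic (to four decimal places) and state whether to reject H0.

t = -1.2505; fail to reject H0

H0: μ_d = 0; H1: μ_d ≠ 0 (paired t-test on the differences, two-sided).
t = d̄/(s_d/√n) = -1.74/(9.74/√49) = -1.2505
df = n − 1 = 48
Two-sided p-value ≈ 0.217
Since p ≈ 0.217 > α = 0.02, fail to reject H0; the data do not provide sufficient evidence against H0.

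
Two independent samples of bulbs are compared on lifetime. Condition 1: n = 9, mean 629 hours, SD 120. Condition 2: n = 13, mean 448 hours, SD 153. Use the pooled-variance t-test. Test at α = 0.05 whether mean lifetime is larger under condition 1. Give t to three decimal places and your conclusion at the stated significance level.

t = 2.966; reject H0

Let group 1 = condition 1, group 2 = condition 2. H0: μ_1 = μ_2; H1: μ_1 > μ_2 (two-sample pooled-variance t-test, right-tailed).
s_p² = [(9−1)·120² + (13−1)·153²]/(9+13−2) = 19805.4
t = (629 − 448)/√[19805.4·(1/9 + 1/13)] = 2.966
df = n₁ + n₂ − 2 = 20
p-value = P(T ≥ 2.966) ≈ 0.0038
Since p ≈ 0.0038 < α = 0.05, reject H0; the data support H1.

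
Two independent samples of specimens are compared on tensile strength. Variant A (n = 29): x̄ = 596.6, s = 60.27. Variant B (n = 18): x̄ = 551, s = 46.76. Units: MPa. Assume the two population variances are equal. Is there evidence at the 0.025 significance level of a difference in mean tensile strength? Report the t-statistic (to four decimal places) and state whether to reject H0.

t = 2.7355; reject H0

Let group 1 = variant A, group 2 = variant B. H0: μ_1 = μ_2; H1: μ_1 ≠ μ_2 (two-sample pooled-variance t-test, two-sided).
s_p² = [(29−1)·60.27² + (18−1)·46.76²]/(29+18−2) = 3086.22
t = (596.6 − 551)/√[3086.22·(1/29 + 1/18)] = 2.7355
df = n₁ + n₂ − 2 = 45
Two-sided p-value ≈ 0.0089
Since p ≈ 0.0089 < α = 0.025, reject H0; the evidence is statistically significant.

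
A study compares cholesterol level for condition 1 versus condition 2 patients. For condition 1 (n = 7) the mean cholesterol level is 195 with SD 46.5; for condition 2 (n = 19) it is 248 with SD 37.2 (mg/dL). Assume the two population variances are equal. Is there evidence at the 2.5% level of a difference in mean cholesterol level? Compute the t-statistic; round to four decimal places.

-3.0172

Let group 1 = condition 1, group 2 = condition 2. H0: μ_1 = μ_2; H1: μ_1 ≠ μ_2 (two-sample pooled-variance t-test, two-sided).
s_p² = [(7−1)·46.5² + (19−1)·37.2²]/(7+19−2) = 1578.44
t = (195 − 248)/√[1578.44·(1/7 + 1/19)] = -3.0172
df = n₁ + n₂ − 2 = 24
Two-sided p-value ≈ 0.006
Since p ≈ 0.006 < α = 0.025, reject H0; the data support H1.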